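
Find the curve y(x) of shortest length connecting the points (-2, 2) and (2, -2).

Arc-length functional: J[y] = ∫ sqrt(1 + (y')^2) dx.
Lagrangian L = sqrt(1 + (y')^2) has no explicit y dependence, so ∂L/∂y = 0 and the Euler-Lagrange equation gives
    d/dx( y' / sqrt(1 + (y')^2) ) = 0  ⇒  y' / sqrt(1 + (y')^2) = const.
Hence y' is constant, so y(x) is affine.
Fitting the endpoints (-2, 2) and (2, -2):
    slope m = ((-2) − 2) / (2 − (-2)) = -1,
    intercept c = 2 − m·(-2) = 0.
Extremal: y(x) = -x.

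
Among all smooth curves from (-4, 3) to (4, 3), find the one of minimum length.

Arc-length functional: J[y] = ∫ sqrt(1 + (y')^2) dx.
Lagrangian L = sqrt(1 + (y')^2) has no explicit y dependence, so ∂L/∂y = 0 and the Euler-Lagrange equation gives
    d/dx( y' / sqrt(1 + (y')^2) ) = 0  ⇒  y' / sqrt(1 + (y')^2) = const.
Hence y' is constant, so y(x) is affine.
Fitting the endpoints (-4, 3) and (4, 3):
    slope m = (3 − 3) / (4 − (-4)) = 0,
    intercept c = 3 − m·(-4) = 3.
Extremal: y(x) = 3.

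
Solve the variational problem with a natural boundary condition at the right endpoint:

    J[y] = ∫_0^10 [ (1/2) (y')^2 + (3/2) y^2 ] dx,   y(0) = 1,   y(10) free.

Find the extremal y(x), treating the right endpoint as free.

The Lagrangian L = (1/2) (y')^2 + (3/2) y^2 gives
    ∂L/∂y = 3 y,   ∂L/∂y' = y'.
Euler-Lagrange: y'' − 3 y = 0.
With k = sqrt(3), the general solution is
    y(x) = A cosh(sqrt(3) x) + B sinh(sqrt(3) x).
Fixed left endpoint y(0) = 1 ⇒ A = 1.
The right endpoint x = 10 is free, so the natural (transversality) condition is ∂L/∂y' |_{x=10} = 0, i.e. y'(10) = 0.
Compute y'(x) = A k sinh(k x) + B k cosh(k x), so
    y'(10) = A k sinh(k·10) + B k cosh(k·10) = 0
    ⇒ B = −A tanh(k·10) = − tanh(sqrt(3)·10).
Therefore the extremal is
    y(x) = cosh(sqrt(3) x) − tanh(sqrt(3)·10) sinh(sqrt(3) x).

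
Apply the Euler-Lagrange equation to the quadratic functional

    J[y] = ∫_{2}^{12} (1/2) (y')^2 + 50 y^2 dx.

The Lagrangian is L = (1/2) (y')^2 + 50 y^2.
Compute ∂L/∂y = 100y, ∂L/∂y' = y'.
The Euler-Lagrange equation d/dx(∂L/∂y') − ∂L/∂y = 0 reduces to
    y'' − 100 y = 0.
Its general solution is
    y(x) = A e^(10x) + B e^(−10x),
with A, B fixed by the endpoint conditions.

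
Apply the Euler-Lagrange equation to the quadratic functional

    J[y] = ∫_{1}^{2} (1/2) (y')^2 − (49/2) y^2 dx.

The Lagrangian is L = (1/2) (y')^2 − (49/2) y^2.
Compute ∂L/∂y = -49y, ∂L/∂y' = y'.
The Euler-Lagrange equation d/dx(∂L/∂y') − ∂L/∂y = 0 reduces to
    y'' + 49 y = 0.
Its general solution is
    y(x) = A sin(7x) + B cos(7x),
with A, B fixed by the endpoint conditions.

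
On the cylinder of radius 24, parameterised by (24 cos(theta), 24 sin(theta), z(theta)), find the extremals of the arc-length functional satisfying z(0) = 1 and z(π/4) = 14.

Parameterise the cylinder of radius R = 24 as
    r(θ) = (24 cos θ, 24 sin θ, z(θ)).
The arc-length element is
    ds = sqrt(576 + (dz/dθ)^2) dθ,
so the Lagrangian is L = sqrt(576 + z'^2).
L depends on z' only, not on z or θ, so ∂L/∂z = 0 and
    ∂L/∂z' = z' / sqrt(576 + z'^2).
The Euler-Lagrange equation gives
    d/dθ( z' / sqrt(576 + z'^2) ) = 0,
so z' is constant. Integrating once:
    z(θ) = a θ + b,
a helix on the cylinder (a straight line when the cylinder is unrolled). The constants a, b are determined by the endpoint conditions.
With endpoint conditions z(0) = 1 and z(π/4) = 14: from z(0) = b we get b = 1, and a·π/4 + 1 = 14 gives a = 52/π, so
    z(θ) = (52/π) θ + 1.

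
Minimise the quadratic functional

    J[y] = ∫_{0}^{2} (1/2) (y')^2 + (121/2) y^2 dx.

The Lagrangian is L = (1/2) (y')^2 + (121/2) y^2.
Compute ∂L/∂y = 121y, ∂L/∂y' = y'.
The Euler-Lagrange equation d/dx(∂L/∂y') − ∂L/∂y = 0 reduces to
    y'' − 121 y = 0.
Its general solution is
    y(x) = A e^(11x) + B e^(−11x),
with A, B fixed by the endpoint conditions.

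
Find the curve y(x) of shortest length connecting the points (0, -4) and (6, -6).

Arc-length functional: J[y] = ∫ sqrt(1 + (y')^2) dx.
Lagrangian L = sqrt(1 + (y')^2) has no explicit y dependence, so ∂L/∂y = 0 and the Euler-Lagrange equation gives
    d/dx( y' / sqrt(1 + (y')^2) ) = 0  ⇒  y' / sqrt(1 + (y')^2) = const.
Hence y' is constant, so y(x) is affine.
Fitting the endpoints (0, -4) and (6, -6):
    slope m = ((-6) − (-4)) / (6 − 0) = -1/3,
    intercept c = (-4) − m·0 = -4.
Extremal: y(x) = (-1/3) x - 4.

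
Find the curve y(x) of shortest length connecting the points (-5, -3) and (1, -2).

Arc-length functional: J[y] = ∫ sqrt(1 + (y')^2) dx.
Lagrangian L = sqrt(1 + (y')^2) has no explicit y dependence, so ∂L/∂y = 0 and the Euler-Lagrange equation gives
    d/dx( y' / sqrt(1 + (y')^2) ) = 0  ⇒  y' / sqrt(1 + (y')^2) = const.
Hence y' is constant, so y(x) is affine.
Fitting the endpoints (-5, -3) and (1, -2):
    slope m = ((-2) − (-3)) / (1 − (-5)) = 1/6,
    intercept c = (-3) − m·(-5) = -13/6.
Extremal: y(x) = (1/6) x - 13/6.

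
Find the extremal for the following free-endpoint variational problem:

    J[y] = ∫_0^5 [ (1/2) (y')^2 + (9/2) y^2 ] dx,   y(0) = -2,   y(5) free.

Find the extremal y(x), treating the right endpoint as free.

The Lagrangian L = (1/2) (y')^2 + (9/2) y^2 gives
    ∂L/∂y = 9 y,   ∂L/∂y' = y'.
Euler-Lagrange: y'' − 9 y = 0.
With k = 3, the general solution is
    y(x) = A cosh(3 x) + B sinh(3 x).
Fixed left endpoint y(0) = -2 ⇒ A = -2.
The right endpoint x = 5 is free, so the natural (transversality) condition is ∂L/∂y' |_{x=5} = 0, i.e. y'(5) = 0.
Compute y'(x) = A k sinh(k x) + B k cosh(k x), so
    y'(5) = A k sinh(k·5) + B k cosh(k·5) = 0
    ⇒ B = −A tanh(k·5) = 2 tanh(3·5).
Therefore the extremal is
    y(x) = −2 cosh(3 x) + 2 tanh(3·5) sinh(3 x).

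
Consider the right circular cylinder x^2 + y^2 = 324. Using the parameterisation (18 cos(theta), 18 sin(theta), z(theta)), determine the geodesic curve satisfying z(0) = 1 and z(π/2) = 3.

Parameterise the cylinder of radius R = 18 as
    r(θ) = (18 cos θ, 18 sin θ, z(θ)).
The arc-length element is
    ds = sqrt(324 + (dz/dθ)^2) dθ,
so the Lagrangian is L = sqrt(324 + z'^2).
L depends on z' only, not on z or θ, so ∂L/∂z = 0 and
    ∂L/∂z' = z' / sqrt(324 + z'^2).
The Euler-Lagrange equation gives
    d/dθ( z' / sqrt(324 + z'^2) ) = 0,
so z' is constant. Integrating once:
    z(θ) = a θ + b,
a helix on the cylinder (a straight line when the cylinder is unrolled). The constants a, b are determined by the endpoint conditions.
With endpoint conditions z(0) = 1 and z(π/2) = 3: from z(0) = b we get b = 1, and a·π/2 + 1 = 3 gives a = 4/π, so
    z(θ) = (4/π) θ + 1.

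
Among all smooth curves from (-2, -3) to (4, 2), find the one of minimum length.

Arc-length functional: J[y] = ∫ sqrt(1 + (y')^2) dx.
Lagrangian L = sqrt(1 + (y')^2) has no explicit y dependence, so ∂L/∂y = 0 and the Euler-Lagrange equation gives
    d/dx( y' / sqrt(1 + (y')^2) ) = 0  ⇒  y' / sqrt(1 + (y')^2) = const.
Hence y' is constant, so y(x) is affine.
Fitting the endpoints (-2, -3) and (4, 2):
    slope m = (2 − (-3)) / (4 − (-2)) = 5/6,
    intercept c = (-3) − m·(-2) = -4/3.
Extremal: y(x) = (5/6) x - 4/3.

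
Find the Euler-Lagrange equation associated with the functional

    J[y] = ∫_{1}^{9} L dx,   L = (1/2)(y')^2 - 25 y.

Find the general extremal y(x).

The Lagrangian is L = (1/2)(y')^2 - 25 y.
∂L/∂y = -25.
∂L/∂y' = y'.
The Euler-Lagrange equation d/dx(∂L/∂y') − ∂L/∂y = 0 becomes:
    y'' + 25 = 0
General solution: y(x) = -(25/2) x^2 + A x + B, where A and B are arbitrary constants fixed by the endpoint conditions.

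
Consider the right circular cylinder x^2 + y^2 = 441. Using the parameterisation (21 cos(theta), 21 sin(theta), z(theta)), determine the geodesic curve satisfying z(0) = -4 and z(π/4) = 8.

Parameterise the cylinder of radius R = 21 as
    r(θ) = (21 cos θ, 21 sin θ, z(θ)).
The arc-length element is
    ds = sqrt(441 + (dz/dθ)^2) dθ,
so the Lagrangian is L = sqrt(441 + z'^2).
L depends on z' only, not on z or θ, so ∂L/∂z = 0 and
    ∂L/∂z' = z' / sqrt(441 + z'^2).
The Euler-Lagrange equation gives
    d/dθ( z' / sqrt(441 + z'^2) ) = 0,
so z' is constant. Integrating once:
    z(θ) = a θ + b,
a helix on the cylinder (a straight line when the cylinder is unrolled). The constants a, b are determined by the endpoint conditions.
With endpoint conditions z(0) = -4 and z(π/4) = 8: from z(0) = b we get b = -4, and a·π/4 + -4 = 8 gives a = 48/π, so
    z(θ) = (48/π) θ − 4.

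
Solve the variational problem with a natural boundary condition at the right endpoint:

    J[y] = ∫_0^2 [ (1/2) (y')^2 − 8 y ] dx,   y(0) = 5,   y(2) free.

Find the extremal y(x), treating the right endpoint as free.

The Lagrangian L = (1/2) (y')^2 − 8 y gives
    ∂L/∂y = −8,   ∂L/∂y' = y'.
Euler-Lagrange: d/dx(y') − (−8) = 0, i.e. y'' + 8 = 0, so
    y(x) = −(8/2) x^2 + C1 x + C2.
Fixed left endpoint y(0) = 5 ⇒ C2 = 5.
The right endpoint x = 2 is free, so the natural (transversality) condition is ∂L/∂y' |_{x=2} = 0, i.e. y'(2) = 0.
Compute y'(x) = −8 x + C1, so y'(2) = −16 + C1 = 0 ⇒ C1 = 16.
Therefore the extremal is
    y(x) = −4 x^2 + 16 x + 5.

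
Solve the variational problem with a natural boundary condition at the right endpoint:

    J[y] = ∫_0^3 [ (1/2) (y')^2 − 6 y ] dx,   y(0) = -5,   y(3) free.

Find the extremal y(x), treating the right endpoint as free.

The Lagrangian L = (1/2) (y')^2 − 6 y gives
    ∂L/∂y = −6,   ∂L/∂y' = y'.
Euler-Lagrange: d/dx(y') − (−6) = 0, i.e. y'' + 6 = 0, so
    y(x) = −(6/2) x^2 + C1 x + C2.
Fixed left endpoint y(0) = -5 ⇒ C2 = -5.
The right endpoint x = 3 is free, so the natural (transversality) condition is ∂L/∂y' |_{x=3} = 0, i.e. y'(3) = 0.
Compute y'(x) = −6 x + C1, so y'(3) = −18 + C1 = 0 ⇒ C1 = 18.
Therefore the extremal is
    y(x) = −3 x^2 + 18 x − 5.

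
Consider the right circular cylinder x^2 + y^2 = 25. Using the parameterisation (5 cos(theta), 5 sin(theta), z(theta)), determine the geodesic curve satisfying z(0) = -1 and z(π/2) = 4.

Parameterise the cylinder of radius R = 5 as
    r(θ) = (5 cos θ, 5 sin θ, z(θ)).
The arc-length element is
    ds = sqrt(25 + (dz/dθ)^2) dθ,
so the Lagrangian is L = sqrt(25 + z'^2).
L depends on z' only, not on z or θ, so ∂L/∂z = 0 and
    ∂L/∂z' = z' / sqrt(25 + z'^2).
The Euler-Lagrange equation gives
    d/dθ( z' / sqrt(25 + z'^2) ) = 0,
so z' is constant. Integrating once:
    z(θ) = a θ + b,
a helix on the cylinder (a straight line when the cylinder is unrolled). The constants a, b are determined by the endpoint conditions.
With endpoint conditions z(0) = -1 and z(π/2) = 4: from z(0) = b we get b = -1, and a·π/2 + -1 = 4 gives a = 10/π, so
    z(θ) = (10/π) θ − 1.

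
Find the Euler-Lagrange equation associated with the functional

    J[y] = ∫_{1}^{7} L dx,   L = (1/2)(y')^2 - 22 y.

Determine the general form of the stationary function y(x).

The Lagrangian is L = (1/2)(y')^2 - 22 y.
∂L/∂y = -22.
∂L/∂y' = y'.
The Euler-Lagrange equation d/dx(∂L/∂y') − ∂L/∂y = 0 becomes:
    y'' + 22 = 0
General solution: y(x) = -11 x^2 + A x + B, where A and B are arbitrary constants fixed by the endpoint conditions.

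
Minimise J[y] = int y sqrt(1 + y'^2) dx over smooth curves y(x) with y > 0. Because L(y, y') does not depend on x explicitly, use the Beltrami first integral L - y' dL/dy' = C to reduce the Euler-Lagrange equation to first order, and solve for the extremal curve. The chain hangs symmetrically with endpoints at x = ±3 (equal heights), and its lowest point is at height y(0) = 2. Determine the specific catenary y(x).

The Lagrangian L(y, y') = y sqrt(1 + y'^2) has no explicit x dependence, so the Beltrami identity applies:
    L − y' ∂L/∂y' = C.
Compute ∂L/∂y' = y · y' / sqrt(1 + y'^2). Then
    L − y' ∂L/∂y'
    = y sqrt(1 + y'^2) − y · y'^2 / sqrt(1 + y'^2)
    = y (1 + y'^2 − y'^2) / sqrt(1 + y'^2)
    = y / sqrt(1 + y'^2) = C.
Squaring gives y^2 = C^2 (1 + y'^2), i.e.
    y'^2 = y^2 / C^2 − 1.
Separating variables,
    dy / sqrt(y^2 − C^2) = dx / C,
and integrating gives arccosh(y / C) = (x − a)/C, so
    y(x) = C cosh((x − a)/C),
the catenary. The constants C and a are fixed by the two endpoint conditions (and, for the hanging-chain problem, the length constraint selects C).
Now fit the given data. The endpoints x = ±3 are symmetric at equal height, so the catenary is even about its minimum: a = 0 and y(x) = C cosh(x/C). The lowest point is y(0) = C cosh(0) = C, and we are told y(0) = 2, so C = 2. Therefore
    y(x) = 2 cosh(x/2),
and at the endpoints
    y(±3) = 2 cosh(3/2).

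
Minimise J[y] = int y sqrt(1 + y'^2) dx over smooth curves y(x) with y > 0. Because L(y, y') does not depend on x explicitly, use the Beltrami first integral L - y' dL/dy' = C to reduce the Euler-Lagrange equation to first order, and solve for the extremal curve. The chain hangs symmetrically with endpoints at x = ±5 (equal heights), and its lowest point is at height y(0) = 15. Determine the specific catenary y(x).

The Lagrangian L(y, y') = y sqrt(1 + y'^2) has no explicit x dependence, so the Beltrami identity applies:
    L − y' ∂L/∂y' = C.
Compute ∂L/∂y' = y · y' / sqrt(1 + y'^2). Then
    L − y' ∂L/∂y'
    = y sqrt(1 + y'^2) − y · y'^2 / sqrt(1 + y'^2)
    = y (1 + y'^2 − y'^2) / sqrt(1 + y'^2)
    = y / sqrt(1 + y'^2) = C.
Squaring gives y^2 = C^2 (1 + y'^2), i.e.
    y'^2 = y^2 / C^2 − 1.
Separating variables,
    dy / sqrt(y^2 − C^2) = dx / C,
and integrating gives arccosh(y / C) = (x − a)/C, so
    y(x) = C cosh((x − a)/C),
the catenary. The constants C and a are fixed by the two endpoint conditions (and, for the hanging-chain problem, the length constraint selects C).
Now fit the given data. The endpoints x = ±5 are symmetric at equal height, so the catenary is even about its minimum: a = 0 and y(x) = C cosh(x/C). The lowest point is y(0) = C cosh(0) = C, and we are told y(0) = 15, so C = 15. Therefore
    y(x) = 15 cosh(x/15),
and at the endpoints
    y(±5) = 15 cosh(5/15).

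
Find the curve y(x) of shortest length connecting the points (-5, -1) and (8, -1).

Arc-length functional: J[y] = ∫ sqrt(1 + (y')^2) dx.
Lagrangian L = sqrt(1 + (y')^2) has no explicit y dependence, so ∂L/∂y = 0 and the Euler-Lagrange equation gives
    d/dx( y' / sqrt(1 + (y')^2) ) = 0  ⇒  y' / sqrt(1 + (y')^2) = const.
Hence y' is constant, so y(x) is affine.
Fitting the endpoints (-5, -1) and (8, -1):
    slope m = ((-1) − (-1)) / (8 − (-5)) = 0,
    intercept c = (-1) − m·(-5) = -1.
Extremal: y(x) = -1.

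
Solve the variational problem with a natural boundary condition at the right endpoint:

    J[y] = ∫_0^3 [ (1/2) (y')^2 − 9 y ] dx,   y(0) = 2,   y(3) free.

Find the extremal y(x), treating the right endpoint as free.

The Lagrangian L = (1/2) (y')^2 − 9 y gives
    ∂L/∂y = −9,   ∂L/∂y' = y'.
Euler-Lagrange: d/dx(y') − (−9) = 0, i.e. y'' + 9 = 0, so
    y(x) = −(9/2) x^2 + C1 x + C2.
Fixed left endpoint y(0) = 2 ⇒ C2 = 2.
The right endpoint x = 3 is free, so the natural (transversality) condition is ∂L/∂y' |_{x=3} = 0, i.e. y'(3) = 0.
Compute y'(x) = −9 x + C1, so y'(3) = −27 + C1 = 0 ⇒ C1 = 27.
Therefore the extremal is
    y(x) = −(9/2) x^2 + 27 x + 2.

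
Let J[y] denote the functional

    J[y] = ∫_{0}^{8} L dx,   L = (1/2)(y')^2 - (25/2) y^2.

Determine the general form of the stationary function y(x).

The Lagrangian is L = (1/2)(y')^2 - (25/2) y^2.
∂L/∂y = -25y.
∂L/∂y' = y'.
The Euler-Lagrange equation d/dx(∂L/∂y') − ∂L/∂y = 0 becomes:
    y'' + 25 y = 0
General solution: y(x) = A sin(5x) + B cos(5x), where A and B are arbitrary constants fixed by the endpoint conditions.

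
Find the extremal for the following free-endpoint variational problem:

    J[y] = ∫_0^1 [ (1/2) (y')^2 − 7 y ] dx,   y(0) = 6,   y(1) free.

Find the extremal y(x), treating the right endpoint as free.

The Lagrangian L = (1/2) (y')^2 − 7 y gives
    ∂L/∂y = −7,   ∂L/∂y' = y'.
Euler-Lagrange: d/dx(y') − (−7) = 0, i.e. y'' + 7 = 0, so
    y(x) = −(7/2) x^2 + C1 x + C2.
Fixed left endpoint y(0) = 6 ⇒ C2 = 6.
The right endpoint x = 1 is free, so the natural (transversality) condition is ∂L/∂y' |_{x=1} = 0, i.e. y'(1) = 0.
Compute y'(x) = −7 x + C1, so y'(1) = −7 + C1 = 0 ⇒ C1 = 7.
Therefore the extremal is
    y(x) = −(7/2) x^2 + 7 x + 6.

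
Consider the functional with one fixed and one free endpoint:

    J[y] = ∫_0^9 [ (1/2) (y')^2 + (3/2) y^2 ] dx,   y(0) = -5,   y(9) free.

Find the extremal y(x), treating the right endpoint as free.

The Lagrangian L = (1/2) (y')^2 + (3/2) y^2 gives
    ∂L/∂y = 3 y,   ∂L/∂y' = y'.
Euler-Lagrange: y'' − 3 y = 0.
With k = sqrt(3), the general solution is
    y(x) = A cosh(sqrt(3) x) + B sinh(sqrt(3) x).
Fixed left endpoint y(0) = -5 ⇒ A = -5.
The right endpoint x = 9 is free, so the natural (transversality) condition is ∂L/∂y' |_{x=9} = 0, i.e. y'(9) = 0.
Compute y'(x) = A k sinh(k x) + B k cosh(k x), so
    y'(9) = A k sinh(k·9) + B k cosh(k·9) = 0
    ⇒ B = −A tanh(k·9) = 5 tanh(sqrt(3)·9).
Therefore the extremal is
    y(x) = −5 cosh(sqrt(3) x) + 5 tanh(sqrt(3)·9) sinh(sqrt(3) x).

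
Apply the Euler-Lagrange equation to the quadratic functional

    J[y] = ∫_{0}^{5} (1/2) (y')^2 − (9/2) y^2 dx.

The Lagrangian is L = (1/2) (y')^2 − (9/2) y^2.
Compute ∂L/∂y = -9y, ∂L/∂y' = y'.
The Euler-Lagrange equation d/dx(∂L/∂y') − ∂L/∂y = 0 reduces to
    y'' + 9 y = 0.
Its general solution is
    y(x) = A sin(3x) + B cos(3x),
with A, B fixed by the endpoint conditions.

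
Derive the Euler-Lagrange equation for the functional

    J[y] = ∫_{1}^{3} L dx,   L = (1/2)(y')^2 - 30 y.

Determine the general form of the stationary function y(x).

The Lagrangian is L = (1/2)(y')^2 - 30 y.
∂L/∂y = -30.
∂L/∂y' = y'.
The Euler-Lagrange equation d/dx(∂L/∂y') − ∂L/∂y = 0 becomes:
    y'' + 30 = 0
General solution: y(x) = -15 x^2 + A x + B, where A and B are arbitrary constants fixed by the endpoint conditions.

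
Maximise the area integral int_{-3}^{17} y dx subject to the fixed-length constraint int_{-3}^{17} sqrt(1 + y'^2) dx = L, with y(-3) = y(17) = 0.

Set up the augmented Lagrangian using a multiplier λ for the length constraint:
    F(y, y') = y − λ sqrt(1 + y'^2).
F has no explicit x dependence, so the Beltrami identity yields a first integral
    F − y' ∂F/∂y' = C.
Compute ∂F/∂y' = −λ y' / sqrt(1 + y'^2). Then
    y − λ sqrt(1 + y'^2) + λ y'^2 / sqrt(1 + y'^2) = C
    ⇒  y − λ / sqrt(1 + y'^2) = C.
Solving for y' and integrating gives
    (x − a)^2 + (y − b)^2 = λ^2,
a circular arc of radius λ. The constants a, b are determined by the endpoint conditions y(-3) = y(17) = 0, and λ is fixed implicitly by the length constraint
    ∫_{-3}^{17} sqrt(1 + y'^2) dx = L.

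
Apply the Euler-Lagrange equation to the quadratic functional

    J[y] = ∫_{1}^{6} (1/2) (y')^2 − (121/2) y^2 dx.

The Lagrangian is L = (1/2) (y')^2 − (121/2) y^2.
Compute ∂L/∂y = -121y, ∂L/∂y' = y'.
The Euler-Lagrange equation d/dx(∂L/∂y') − ∂L/∂y = 0 reduces to
    y'' + 121 y = 0.
Its general solution is
    y(x) = A sin(11x) + B cos(11x),
with A, B fixed by the endpoint conditions.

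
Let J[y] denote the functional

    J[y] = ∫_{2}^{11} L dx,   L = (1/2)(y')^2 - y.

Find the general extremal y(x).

The Lagrangian is L = (1/2)(y')^2 - y.
∂L/∂y = -1.
∂L/∂y' = y'.
The Euler-Lagrange equation d/dx(∂L/∂y') − ∂L/∂y = 0 becomes:
    y'' + 1 = 0
General solution: y(x) = -x^2/2 + A x + B, where A and B are arbitrary constants fixed by the endpoint conditions.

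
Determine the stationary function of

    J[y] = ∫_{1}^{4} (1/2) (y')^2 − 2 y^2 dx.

The Lagrangian is L = (1/2) (y')^2 − 2 y^2.
Compute ∂L/∂y = -4y, ∂L/∂y' = y'.
The Euler-Lagrange equation d/dx(∂L/∂y') − ∂L/∂y = 0 reduces to
    y'' + 4 y = 0.
Its general solution is
    y(x) = A sin(2x) + B cos(2x),
with A, B fixed by the endpoint conditions.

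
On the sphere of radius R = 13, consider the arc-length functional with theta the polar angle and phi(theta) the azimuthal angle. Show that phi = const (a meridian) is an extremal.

On the sphere of radius R = 13 with spherical coordinates (θ, φ), the induced metric is
    ds^2 = 169(dθ^2 + sin^2(θ) dφ^2).
Using θ as the parameter, the arc-length functional becomes
    J[φ] = ∫ 13 sqrt(1 + sin^2(θ) (dφ/dθ)^2) dθ.
So L = 13 sqrt(1 + sin^2(θ) φ'^2). Compute
    ∂L/∂φ = 0  (L has no explicit φ dependence),
    ∂L/∂φ' = 13 sin^2(θ) φ' / sqrt(1 + sin^2(θ) φ'^2).
For the candidate φ(θ) = c (constant), φ' = 0, so ∂L/∂φ' evaluated along the candidate vanishes, and ∂L/∂φ is identically zero. Hence
    d/dθ(∂L/∂φ') − ∂L/∂φ = 0
is satisfied. Therefore meridians φ = const are extremals of arc length — they are geodesics on the sphere.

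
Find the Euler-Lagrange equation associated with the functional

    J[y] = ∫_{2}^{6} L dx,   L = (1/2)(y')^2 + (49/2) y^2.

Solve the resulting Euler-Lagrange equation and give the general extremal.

The Lagrangian is L = (1/2)(y')^2 + (49/2) y^2.
∂L/∂y = 49y.
∂L/∂y' = y'.
The Euler-Lagrange equation d/dx(∂L/∂y') − ∂L/∂y = 0 becomes:
    y'' - 49 y = 0
General solution: y(x) = A e^(7x) + B e^(-7x), where A and B are arbitrary constants fixed by the endpoint conditions.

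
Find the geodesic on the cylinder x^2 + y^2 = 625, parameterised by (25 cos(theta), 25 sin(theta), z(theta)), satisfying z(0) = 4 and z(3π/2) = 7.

Parameterise the cylinder of radius R = 25 as
    r(θ) = (25 cos θ, 25 sin θ, z(θ)).
The arc-length element is
    ds = sqrt(625 + (dz/dθ)^2) dθ,
so the Lagrangian is L = sqrt(625 + z'^2).
L depends on z' only, not on z or θ, so ∂L/∂z = 0 and
    ∂L/∂z' = z' / sqrt(625 + z'^2).
The Euler-Lagrange equation gives
    d/dθ( z' / sqrt(625 + z'^2) ) = 0,
so z' is constant. Integrating once:
    z(θ) = a θ + b,
a helix on the cylinder (a straight line when the cylinder is unrolled). The constants a, b are determined by the endpoint conditions.
With endpoint conditions z(0) = 4 and z(3π/2) = 7: from z(0) = b we get b = 4, and a·3π/2 + 4 = 7 gives a = 2/π, so
    z(θ) = (2/π) θ + 4.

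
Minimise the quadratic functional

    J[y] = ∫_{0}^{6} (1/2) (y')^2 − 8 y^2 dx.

The Lagrangian is L = (1/2) (y')^2 − 8 y^2.
Compute ∂L/∂y = -16y, ∂L/∂y' = y'.
The Euler-Lagrange equation d/dx(∂L/∂y') − ∂L/∂y = 0 reduces to
    y'' + 16 y = 0.
Its general solution is
    y(x) = A sin(4x) + B cos(4x),
with A, B fixed by the endpoint conditions.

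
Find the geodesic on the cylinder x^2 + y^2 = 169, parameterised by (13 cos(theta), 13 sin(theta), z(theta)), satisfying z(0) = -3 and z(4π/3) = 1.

Parameterise the cylinder of radius R = 13 as
    r(θ) = (13 cos θ, 13 sin θ, z(θ)).
The arc-length element is
    ds = sqrt(169 + (dz/dθ)^2) dθ,
so the Lagrangian is L = sqrt(169 + z'^2).
L depends on z' only, not on z or θ, so ∂L/∂z = 0 and
    ∂L/∂z' = z' / sqrt(169 + z'^2).
The Euler-Lagrange equation gives
    d/dθ( z' / sqrt(169 + z'^2) ) = 0,
so z' is constant. Integrating once:
    z(θ) = a θ + b,
a helix on the cylinder (a straight line when the cylinder is unrolled). The constants a, b are determined by the endpoint conditions.
With endpoint conditions z(0) = -3 and z(4π/3) = 1: from z(0) = b we get b = -3, and a·4π/3 + -3 = 1 gives a = 3/π, so
    z(θ) = (3/π) θ − 3.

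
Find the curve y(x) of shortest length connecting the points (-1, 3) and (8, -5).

Arc-length functional: J[y] = ∫ sqrt(1 + (y')^2) dx.
Lagrangian L = sqrt(1 + (y')^2) has no explicit y dependence, so ∂L/∂y = 0 and the Euler-Lagrange equation gives
    d/dx( y' / sqrt(1 + (y')^2) ) = 0  ⇒  y' / sqrt(1 + (y')^2) = const.
Hence y' is constant, so y(x) is affine.
Fitting the endpoints (-1, 3) and (8, -5):
    slope m = ((-5) − 3) / (8 − (-1)) = -8/9,
    intercept c = 3 − m·(-1) = 19/9.
Extremal: y(x) = (-8/9) x + 19/9.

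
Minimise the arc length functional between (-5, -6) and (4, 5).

Arc-length functional: J[y] = ∫ sqrt(1 + (y')^2) dx.
Lagrangian L = sqrt(1 + (y')^2) has no explicit y dependence, so ∂L/∂y = 0 and the Euler-Lagrange equation gives
    d/dx( y' / sqrt(1 + (y')^2) ) = 0  ⇒  y' / sqrt(1 + (y')^2) = const.
Hence y' is constant, so y(x) is affine.
Fitting the endpoints (-5, -6) and (4, 5):
    slope m = (5 − (-6)) / (4 − (-5)) = 11/9,
    intercept c = (-6) − m·(-5) = 1/9.
Extremal: y(x) = (11/9) x + 1/9.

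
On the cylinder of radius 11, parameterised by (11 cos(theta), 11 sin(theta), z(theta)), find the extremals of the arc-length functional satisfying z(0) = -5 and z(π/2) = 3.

Parameterise the cylinder of radius R = 11 as
    r(θ) = (11 cos θ, 11 sin θ, z(θ)).
The arc-length element is
    ds = sqrt(121 + (dz/dθ)^2) dθ,
so the Lagrangian is L = sqrt(121 + z'^2).
L depends on z' only, not on z or θ, so ∂L/∂z = 0 and
    ∂L/∂z' = z' / sqrt(121 + z'^2).
The Euler-Lagrange equation gives
    d/dθ( z' / sqrt(121 + z'^2) ) = 0,
so z' is constant. Integrating once:
    z(θ) = a θ + b,
a helix on the cylinder (a straight line when the cylinder is unrolled). The constants a, b are determined by the endpoint conditions.
With endpoint conditions z(0) = -5 and z(π/2) = 3: from z(0) = b we get b = -5, and a·π/2 + -5 = 3 gives a = 16/π, so
    z(θ) = (16/π) θ − 5.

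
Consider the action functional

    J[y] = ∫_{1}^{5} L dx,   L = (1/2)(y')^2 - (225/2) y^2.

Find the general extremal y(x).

The Lagrangian is L = (1/2)(y')^2 - (225/2) y^2.
∂L/∂y = -225y.
∂L/∂y' = y'.
The Euler-Lagrange equation d/dx(∂L/∂y') − ∂L/∂y = 0 becomes:
    y'' + 225 y = 0
General solution: y(x) = A sin(15x) + B cos(15x), where A and B are arbitrary constants fixed by the endpoint conditions.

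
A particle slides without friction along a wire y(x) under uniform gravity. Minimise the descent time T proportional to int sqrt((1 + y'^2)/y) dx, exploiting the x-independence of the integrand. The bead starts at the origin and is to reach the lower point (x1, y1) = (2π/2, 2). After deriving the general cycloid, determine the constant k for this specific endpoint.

The Lagrangian L = sqrt((1 + y'^2) / y) has no explicit x dependence, so the Beltrami identity applies:
    L − y' ∂L/∂y' = C.
Compute ∂L/∂y' = y' / sqrt(y (1 + y'^2)).
Substitute:
    sqrt((1 + y'^2)/y) − y'·y' / sqrt(y (1 + y'^2))
    = (1 + y'^2) / sqrt(y (1 + y'^2)) − y'^2 / sqrt(y (1 + y'^2))
    = 1 / sqrt(y (1 + y'^2)) = C.
Squaring and rearranging gives the first integral
    y (1 + y'^2) = 1/C^2 =: k   (constant).
Solving this first-order ODE by the substitution
    y = (k/2)(1 − cos θ)
yields the cycloid parameterisation
    x(θ) = (k/2)(θ − sin θ),   y(θ) = (k/2)(1 − cos θ).
The constant k is fixed by the endpoint condition.
Now fit the given lower endpoint (x1, y1) = (2π/2, 2). At the bottom of the first arch (θ = π), the parametric equations give
    y(π) = (k/2)(1 − cos π) = k,
    x(π) = (k/2)(π − sin π) = kπ/2.
Matching y(π) = 2 gives k = 2, consistent with x(π) = 2π/2. Therefore the specific cycloid is
    x(θ) = (2/2)(θ − sin θ),   y(θ) = (2/2)(1 − cos θ).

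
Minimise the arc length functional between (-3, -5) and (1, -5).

Arc-length functional: J[y] = ∫ sqrt(1 + (y')^2) dx.
Lagrangian L = sqrt(1 + (y')^2) has no explicit y dependence, so ∂L/∂y = 0 and the Euler-Lagrange equation gives
    d/dx( y' / sqrt(1 + (y')^2) ) = 0  ⇒  y' / sqrt(1 + (y')^2) = const.
Hence y' is constant, so y(x) is affine.
Fitting the endpoints (-3, -5) and (1, -5):
    slope m = ((-5) − (-5)) / (1 − (-3)) = 0,
    intercept c = (-5) − m·(-3) = -5.
Extremal: y(x) = -5.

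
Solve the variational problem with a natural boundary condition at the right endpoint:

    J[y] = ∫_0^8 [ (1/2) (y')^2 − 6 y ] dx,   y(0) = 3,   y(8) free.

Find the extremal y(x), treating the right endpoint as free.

The Lagrangian L = (1/2) (y')^2 − 6 y gives
    ∂L/∂y = −6,   ∂L/∂y' = y'.
Euler-Lagrange: d/dx(y') − (−6) = 0, i.e. y'' + 6 = 0, so
    y(x) = −(6/2) x^2 + C1 x + C2.
Fixed left endpoint y(0) = 3 ⇒ C2 = 3.
The right endpoint x = 8 is free, so the natural (transversality) condition is ∂L/∂y' |_{x=8} = 0, i.e. y'(8) = 0.
Compute y'(x) = −6 x + C1, so y'(8) = −48 + C1 = 0 ⇒ C1 = 48.
Therefore the extremal is
    y(x) = −3 x^2 + 48 x + 3.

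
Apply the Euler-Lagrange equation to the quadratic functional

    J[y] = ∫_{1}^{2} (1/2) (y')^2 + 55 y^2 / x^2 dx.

The Lagrangian is L = (1/2) (y')^2 + 55 y^2 / x^2.
Compute ∂L/∂y = 110y/x^2, ∂L/∂y' = y'.
The Euler-Lagrange equation d/dx(∂L/∂y') − ∂L/∂y = 0 reduces to
    y'' − 110/x^2 · y = 0  (x > 0).
Its general solution is
    y(x) = A x^11 + B x^(-10),
with A, B fixed by the endpoint conditions.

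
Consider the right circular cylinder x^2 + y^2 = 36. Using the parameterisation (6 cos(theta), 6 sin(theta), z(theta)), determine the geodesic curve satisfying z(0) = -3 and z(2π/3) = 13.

Parameterise the cylinder of radius R = 6 as
    r(θ) = (6 cos θ, 6 sin θ, z(θ)).
The arc-length element is
    ds = sqrt(36 + (dz/dθ)^2) dθ,
so the Lagrangian is L = sqrt(36 + z'^2).
L depends on z' only, not on z or θ, so ∂L/∂z = 0 and
    ∂L/∂z' = z' / sqrt(36 + z'^2).
The Euler-Lagrange equation gives
    d/dθ( z' / sqrt(36 + z'^2) ) = 0,
so z' is constant. Integrating once:
    z(θ) = a θ + b,
a helix on the cylinder (a straight line when the cylinder is unrolled). The constants a, b are determined by the endpoint conditions.
With endpoint conditions z(0) = -3 and z(2π/3) = 13: from z(0) = b we get b = -3, and a·2π/3 + -3 = 13 gives a = 24/π, so
    z(θ) = (24/π) θ − 3.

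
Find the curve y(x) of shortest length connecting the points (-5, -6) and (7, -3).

Arc-length functional: J[y] = ∫ sqrt(1 + (y')^2) dx.
Lagrangian L = sqrt(1 + (y')^2) has no explicit y dependence, so ∂L/∂y = 0 and the Euler-Lagrange equation gives
    d/dx( y' / sqrt(1 + (y')^2) ) = 0  ⇒  y' / sqrt(1 + (y')^2) = const.
Hence y' is constant, so y(x) is affine.
Fitting the endpoints (-5, -6) and (7, -3):
    slope m = ((-3) − (-6)) / (7 − (-5)) = 1/4,
    intercept c = (-6) − m·(-5) = -19/4.
Extremal: y(x) = (1/4) x - 19/4.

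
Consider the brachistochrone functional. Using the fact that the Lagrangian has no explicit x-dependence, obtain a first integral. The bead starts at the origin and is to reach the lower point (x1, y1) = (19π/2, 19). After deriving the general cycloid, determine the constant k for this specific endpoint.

The Lagrangian L = sqrt((1 + y'^2) / y) has no explicit x dependence, so the Beltrami identity applies:
    L − y' ∂L/∂y' = C.
Compute ∂L/∂y' = y' / sqrt(y (1 + y'^2)).
Substitute:
    sqrt((1 + y'^2)/y) − y'·y' / sqrt(y (1 + y'^2))
    = (1 + y'^2) / sqrt(y (1 + y'^2)) − y'^2 / sqrt(y (1 + y'^2))
    = 1 / sqrt(y (1 + y'^2)) = C.
Squaring and rearranging gives the first integral
    y (1 + y'^2) = 1/C^2 =: k   (constant).
Solving this first-order ODE by the substitution
    y = (k/2)(1 − cos θ)
yields the cycloid parameterisation
    x(θ) = (k/2)(θ − sin θ),   y(θ) = (k/2)(1 − cos θ).
The constant k is fixed by the endpoint condition.
Now fit the given lower endpoint (x1, y1) = (19π/2, 19). At the bottom of the first arch (θ = π), the parametric equations give
    y(π) = (k/2)(1 − cos π) = k,
    x(π) = (k/2)(π − sin π) = kπ/2.
Matching y(π) = 19 gives k = 19, consistent with x(π) = 19π/2. Therefore the specific cycloid is
    x(θ) = (19/2)(θ − sin θ),   y(θ) = (19/2)(1 − cos θ).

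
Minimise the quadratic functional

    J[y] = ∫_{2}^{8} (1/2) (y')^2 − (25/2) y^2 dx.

The Lagrangian is L = (1/2) (y')^2 − (25/2) y^2.
Compute ∂L/∂y = -25y, ∂L/∂y' = y'.
The Euler-Lagrange equation d/dx(∂L/∂y') − ∂L/∂y = 0 reduces to
    y'' + 25 y = 0.
Its general solution is
    y(x) = A sin(5x) + B cos(5x),
with A, B fixed by the endpoint conditions.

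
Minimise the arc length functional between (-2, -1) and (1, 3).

Arc-length functional: J[y] = ∫ sqrt(1 + (y')^2) dx.
Lagrangian L = sqrt(1 + (y')^2) has no explicit y dependence, so ∂L/∂y = 0 and the Euler-Lagrange equation gives
    d/dx( y' / sqrt(1 + (y')^2) ) = 0  ⇒  y' / sqrt(1 + (y')^2) = const.
Hence y' is constant, so y(x) is affine.
Fitting the endpoints (-2, -1) and (1, 3):
    slope m = (3 − (-1)) / (1 − (-2)) = 4/3,
    intercept c = (-1) − m·(-2) = 5/3.
Extremal: y(x) = (4/3) x + 5/3.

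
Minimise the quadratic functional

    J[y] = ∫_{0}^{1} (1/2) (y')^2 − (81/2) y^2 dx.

The Lagrangian is L = (1/2) (y')^2 − (81/2) y^2.
Compute ∂L/∂y = -81y, ∂L/∂y' = y'.
The Euler-Lagrange equation d/dx(∂L/∂y') − ∂L/∂y = 0 reduces to
    y'' + 81 y = 0.
Its general solution is
    y(x) = A sin(9x) + B cos(9x),
with A, B fixed by the endpoint conditions.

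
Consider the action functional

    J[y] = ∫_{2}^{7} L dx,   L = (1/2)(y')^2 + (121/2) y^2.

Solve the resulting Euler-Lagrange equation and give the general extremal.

The Lagrangian is L = (1/2)(y')^2 + (121/2) y^2.
∂L/∂y = 121y.
∂L/∂y' = y'.
The Euler-Lagrange equation d/dx(∂L/∂y') − ∂L/∂y = 0 becomes:
    y'' - 121 y = 0
General solution: y(x) = A e^(11x) + B e^(-11x), where A and B are arbitrary constants fixed by the endpoint conditions.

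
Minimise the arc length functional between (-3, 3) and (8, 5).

Arc-length functional: J[y] = ∫ sqrt(1 + (y')^2) dx.
Lagrangian L = sqrt(1 + (y')^2) has no explicit y dependence, so ∂L/∂y = 0 and the Euler-Lagrange equation gives
    d/dx( y' / sqrt(1 + (y')^2) ) = 0  ⇒  y' / sqrt(1 + (y')^2) = const.
Hence y' is constant, so y(x) is affine.
Fitting the endpoints (-3, 3) and (8, 5):
    slope m = (5 − 3) / (8 − (-3)) = 2/11,
    intercept c = 3 − m·(-3) = 39/11.
Extremal: y(x) = (2/11) x + 39/11.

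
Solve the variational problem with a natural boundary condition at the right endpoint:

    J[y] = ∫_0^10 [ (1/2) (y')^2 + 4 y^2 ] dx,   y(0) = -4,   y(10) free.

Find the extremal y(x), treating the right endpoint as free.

The Lagrangian L = (1/2) (y')^2 + 4 y^2 gives
    ∂L/∂y = 8 y,   ∂L/∂y' = y'.
Euler-Lagrange: y'' − 8 y = 0.
With k = sqrt(8), the general solution is
    y(x) = A cosh(sqrt(8) x) + B sinh(sqrt(8) x).
Fixed left endpoint y(0) = -4 ⇒ A = -4.
The right endpoint x = 10 is free, so the natural (transversality) condition is ∂L/∂y' |_{x=10} = 0, i.e. y'(10) = 0.
Compute y'(x) = A k sinh(k x) + B k cosh(k x), so
    y'(10) = A k sinh(k·10) + B k cosh(k·10) = 0
    ⇒ B = −A tanh(k·10) = 4 tanh(sqrt(8)·10).
Therefore the extremal is
    y(x) = −4 cosh(sqrt(8) x) + 4 tanh(sqrt(8)·10) sinh(sqrt(8) x).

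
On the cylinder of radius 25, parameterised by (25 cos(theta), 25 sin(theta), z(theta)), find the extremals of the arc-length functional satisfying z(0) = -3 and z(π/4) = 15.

Parameterise the cylinder of radius R = 25 as
    r(θ) = (25 cos θ, 25 sin θ, z(θ)).
The arc-length element is
    ds = sqrt(625 + (dz/dθ)^2) dθ,
so the Lagrangian is L = sqrt(625 + z'^2).
L depends on z' only, not on z or θ, so ∂L/∂z = 0 and
    ∂L/∂z' = z' / sqrt(625 + z'^2).
The Euler-Lagrange equation gives
    d/dθ( z' / sqrt(625 + z'^2) ) = 0,
so z' is constant. Integrating once:
    z(θ) = a θ + b,
a helix on the cylinder (a straight line when the cylinder is unrolled). The constants a, b are determined by the endpoint conditions.
With endpoint conditions z(0) = -3 and z(π/4) = 15: from z(0) = b we get b = -3, and a·π/4 + -3 = 15 gives a = 72/π, so
    z(θ) = (72/π) θ − 3.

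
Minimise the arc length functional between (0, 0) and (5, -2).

Arc-length functional: J[y] = ∫ sqrt(1 + (y')^2) dx.
Lagrangian L = sqrt(1 + (y')^2) has no explicit y dependence, so ∂L/∂y = 0 and the Euler-Lagrange equation gives
    d/dx( y' / sqrt(1 + (y')^2) ) = 0  ⇒  y' / sqrt(1 + (y')^2) = const.
Hence y' is constant, so y(x) is affine.
Fitting the endpoints (0, 0) and (5, -2):
    slope m = ((-2) − 0) / (5 − 0) = -2/5,
    intercept c = 0 − m·0 = 0.
Extremal: y(x) = (-2/5) x.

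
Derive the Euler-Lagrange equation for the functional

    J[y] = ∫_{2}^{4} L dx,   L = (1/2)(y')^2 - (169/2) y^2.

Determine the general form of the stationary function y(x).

The Lagrangian is L = (1/2)(y')^2 - (169/2) y^2.
∂L/∂y = -169y.
∂L/∂y' = y'.
The Euler-Lagrange equation d/dx(∂L/∂y') − ∂L/∂y = 0 becomes:
    y'' + 169 y = 0
General solution: y(x) = A sin(13x) + B cos(13x), where A and B are arbitrary constants fixed by the endpoint conditions.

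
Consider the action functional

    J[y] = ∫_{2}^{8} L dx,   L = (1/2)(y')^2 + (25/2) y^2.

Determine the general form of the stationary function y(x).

The Lagrangian is L = (1/2)(y')^2 + (25/2) y^2.
∂L/∂y = 25y.
∂L/∂y' = y'.
The Euler-Lagrange equation d/dx(∂L/∂y') − ∂L/∂y = 0 becomes:
    y'' - 25 y = 0
General solution: y(x) = A e^(5x) + B e^(-5x), where A and B are arbitrary constants fixed by the endpoint conditions.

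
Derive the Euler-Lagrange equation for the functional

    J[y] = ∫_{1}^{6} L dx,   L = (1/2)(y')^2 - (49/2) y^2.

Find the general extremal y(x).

The Lagrangian is L = (1/2)(y')^2 - (49/2) y^2.
∂L/∂y = -49y.
∂L/∂y' = y'.
The Euler-Lagrange equation d/dx(∂L/∂y') − ∂L/∂y = 0 becomes:
    y'' + 49 y = 0
General solution: y(x) = A sin(7x) + B cos(7x), where A and B are arbitrary constants fixed by the endpoint conditions.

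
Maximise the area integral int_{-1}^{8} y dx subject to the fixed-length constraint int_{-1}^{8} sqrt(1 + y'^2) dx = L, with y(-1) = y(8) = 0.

Set up the augmented Lagrangian using a multiplier λ for the length constraint:
    F(y, y') = y − λ sqrt(1 + y'^2).
F has no explicit x dependence, so the Beltrami identity yields a first integral
    F − y' ∂F/∂y' = C.
Compute ∂F/∂y' = −λ y' / sqrt(1 + y'^2). Then
    y − λ sqrt(1 + y'^2) + λ y'^2 / sqrt(1 + y'^2) = C
    ⇒  y − λ / sqrt(1 + y'^2) = C.
Solving for y' and integrating gives
    (x − a)^2 + (y − b)^2 = λ^2,
a circular arc of radius λ. The constants a, b are determined by the endpoint conditions y(-1) = y(8) = 0, and λ is fixed implicitly by the length constraint
    ∫_{-1}^{8} sqrt(1 + y'^2) dx = L.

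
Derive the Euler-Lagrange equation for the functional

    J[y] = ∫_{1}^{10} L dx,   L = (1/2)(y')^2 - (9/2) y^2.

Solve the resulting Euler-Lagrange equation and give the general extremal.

The Lagrangian is L = (1/2)(y')^2 - (9/2) y^2.
∂L/∂y = -9y.
∂L/∂y' = y'.
The Euler-Lagrange equation d/dx(∂L/∂y') − ∂L/∂y = 0 becomes:
    y'' + 9 y = 0
General solution: y(x) = A sin(3x) + B cos(3x), where A and B are arbitrary constants fixed by the endpoint conditions.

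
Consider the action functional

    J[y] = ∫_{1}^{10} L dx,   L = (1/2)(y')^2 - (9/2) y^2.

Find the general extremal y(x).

The Lagrangian is L = (1/2)(y')^2 - (9/2) y^2.
∂L/∂y = -9y.
∂L/∂y' = y'.
The Euler-Lagrange equation d/dx(∂L/∂y') − ∂L/∂y = 0 becomes:
    y'' + 9 y = 0
General solution: y(x) = A sin(3x) + B cos(3x), where A and B are arbitrary constants fixed by the endpoint conditions.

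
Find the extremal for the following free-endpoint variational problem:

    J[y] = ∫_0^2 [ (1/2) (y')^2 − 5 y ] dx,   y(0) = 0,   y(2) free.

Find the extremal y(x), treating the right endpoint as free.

The Lagrangian L = (1/2) (y')^2 − 5 y gives
    ∂L/∂y = −5,   ∂L/∂y' = y'.
Euler-Lagrange: d/dx(y') − (−5) = 0, i.e. y'' + 5 = 0, so
    y(x) = −(5/2) x^2 + C1 x + C2.
Fixed left endpoint y(0) = 0 ⇒ C2 = 0.
The right endpoint x = 2 is free, so the natural (transversality) condition is ∂L/∂y' |_{x=2} = 0, i.e. y'(2) = 0.
Compute y'(x) = −5 x + C1, so y'(2) = −10 + C1 = 0 ⇒ C1 = 10.
Therefore the extremal is
    y(x) = −(5/2) x^2 + 10 x.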